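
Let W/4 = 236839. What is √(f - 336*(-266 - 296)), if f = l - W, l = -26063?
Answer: I*√784587 ≈ 885.77*I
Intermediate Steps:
W = 947356 (W = 4*236839 = 947356)
f = -973419 (f = -26063 - 1*947356 = -26063 - 947356 = -973419)
√(f - 336*(-266 - 296)) = √(-973419 - 336*(-266 - 296)) = √(-973419 - 336*(-562)) = √(-973419 + 188832) = √(-784587) = I*√784587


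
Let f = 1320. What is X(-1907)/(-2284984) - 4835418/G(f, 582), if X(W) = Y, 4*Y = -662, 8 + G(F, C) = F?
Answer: -86319160517/23421086 ≈ -3685.5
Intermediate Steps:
G(F, C) = -8 + F
Y = -331/2 (Y = (1/4)*(-662) = -331/2 ≈ -165.50)
X(W) = -331/2
X(-1907)/(-2284984) - 4835418/G(f, 582) = -331/2/(-2284984) - 4835418/(-8 + 1320) = -331/2*(-1/2284984) - 4835418/1312 = 331/4569968 - 4835418*1/1312 = 331/4569968 - 2417709/656 = -86319160517/23421086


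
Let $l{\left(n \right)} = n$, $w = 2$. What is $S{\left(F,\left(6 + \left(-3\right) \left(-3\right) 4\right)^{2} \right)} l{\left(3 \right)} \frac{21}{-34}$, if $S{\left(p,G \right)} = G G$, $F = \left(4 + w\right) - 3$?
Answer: $- \frac{98018424}{17} \approx -5.7658 \cdot 10^{6}$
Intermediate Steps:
$F = 3$ ($F = \left(4 + 2\right) - 3 = 6 - 3 = 3$)
$S{\left(p,G \right)} = G^{2}$
$S{\left(F,\left(6 + \left(-3\right) \left(-3\right) 4\right)^{2} \right)} l{\left(3 \right)} \frac{21}{-34} = \left(\left(6 + \left(-3\right) \left(-3\right) 4\right)^{2}\right)^{2} \cdot 3 \frac{21}{-34} = \left(\left(6 + 9 \cdot 4\right)^{2}\right)^{2} \cdot 3 \cdot 21 \left(- \frac{1}{34}\right) = \left(\left(6 + 36\right)^{2}\right)^{2} \cdot 3 \left(- \frac{21}{34}\right) = \left(42^{2}\right)^{2} \cdot 3 \left(- \frac{21}{34}\right) = 1764^{2} \cdot 3 \left(- \frac{21}{34}\right) = 3111696 \cdot 3 \left(- \frac{21}{34}\right) = 9335088 \left(- \frac{21}{34}\right) = - \frac{98018424}{17}$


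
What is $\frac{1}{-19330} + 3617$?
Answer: $\frac{69916609}{19330} \approx 3617.0$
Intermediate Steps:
$\frac{1}{-19330} + 3617 = - \frac{1}{19330} + 3617 = \frac{69916609}{19330}$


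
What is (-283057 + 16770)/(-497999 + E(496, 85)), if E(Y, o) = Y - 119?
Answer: 266287/497622 ≈ 0.53512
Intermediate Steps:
E(Y, o) = -119 + Y
(-283057 + 16770)/(-497999 + E(496, 85)) = (-283057 + 16770)/(-497999 + (-119 + 496)) = -266287/(-497999 + 377) = -266287/(-497622) = -266287*(-1/497622) = 266287/497622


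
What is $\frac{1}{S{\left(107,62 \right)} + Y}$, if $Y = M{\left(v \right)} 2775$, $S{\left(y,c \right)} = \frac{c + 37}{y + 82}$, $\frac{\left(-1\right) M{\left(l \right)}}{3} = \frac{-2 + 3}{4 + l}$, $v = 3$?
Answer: $- \frac{21}{24964} \approx -0.00084121$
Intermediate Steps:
$M{\left(l \right)} = - \frac{3}{4 + l}$ ($M{\left(l \right)} = - 3 \frac{-2 + 3}{4 + l} = - 3 \cdot 1 \frac{1}{4 + l} = - \frac{3}{4 + l}$)
$S{\left(y,c \right)} = \frac{37 + c}{82 + y}$
$Y = - \frac{8325}{7}$ ($Y = - \frac{3}{4 + 3} \cdot 2775 = - \frac{3}{7} \cdot 2775 = \left(-3\right) \frac{1}{7} \cdot 2775 = \left(- \frac{3}{7}\right) 2775 = - \frac{8325}{7} \approx -1189.3$)
$\frac{1}{S{\left(107,62 \right)} + Y} = \frac{1}{\frac{37 + 62}{82 + 107} - \frac{8325}{7}} = \frac{1}{\frac{1}{189} \cdot 99 - \frac{8325}{7}} = \frac{1}{\frac{11}{21} - \frac{8325}{7}} = \frac{1}{- \frac{24964}{21}} = - \frac{21}{24964}$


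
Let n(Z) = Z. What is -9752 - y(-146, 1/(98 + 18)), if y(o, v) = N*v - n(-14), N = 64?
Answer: -283230/29 ≈ -9766.5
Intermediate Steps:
y(o, v) = 14 + 64*v (y(o, v) = 64*v - 1*(-14) = 64*v + 14 = 14 + 64*v)
-9752 - y(-146, 1/(98 + 18)) = -9752 - (14 + 64/(98 + 18)) = -9752 - (14 + 64/116) = -9752 - (14 + 64*(1/116)) = -9752 - (14 + 16/29) = -9752 - 1*422/29 = -9752 - 422/29 = -283230/29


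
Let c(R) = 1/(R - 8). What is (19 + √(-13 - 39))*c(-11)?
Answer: -1 - 2*I*√13/19 ≈ -1.0 - 0.37953*I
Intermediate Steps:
c(R) = 1/(-8 + R)
(19 + √(-13 - 39))*c(-11) = (19 + √(-13 - 39))/(-8 - 11) = (19 + √(-52))/(-19) = (19 + 2*I*√13)*(-1/19) = -1 - 2*I*√13/19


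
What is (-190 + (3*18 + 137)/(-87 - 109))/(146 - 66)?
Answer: -37431/15680 ≈ -2.3872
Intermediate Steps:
(-190 + (3*18 + 137)/(-87 - 109))/(146 - 66) = (-190 + (54 + 137)/(-196))/80 = (-190 + 191*(-1/196))*(1/80) = (-190 - 191/196)*(1/80) = -37431/196*1/80 = -37431/15680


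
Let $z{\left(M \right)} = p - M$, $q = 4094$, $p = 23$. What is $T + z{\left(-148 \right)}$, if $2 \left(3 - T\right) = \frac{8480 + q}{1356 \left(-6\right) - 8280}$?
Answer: $\frac{2862671}{16416} \approx 174.38$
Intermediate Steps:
$z{\left(M \right)} = 23 - M$
$T = \frac{55535}{16416}$ ($T = 3 - \frac{\left(8480 + 4094\right) \frac{1}{1356 \left(-6\right) - 8280}}{2} = 3 - \frac{12574 \frac{1}{-8136 - 8280}}{2} = 3 - \frac{12574 \frac{1}{-16416}}{2} = 3 - \frac{12574 \left(- \frac{1}{16416}\right)}{2} = 3 - - \frac{6287}{16416} = 3 + \frac{6287}{16416} = \frac{55535}{16416} \approx 3.383$)
$T + z{\left(-148 \right)} = \frac{55535}{16416} + \left(23 - -148\right) = \frac{55535}{16416} + \left(23 + 148\right) = \frac{55535}{16416} + 171 = \frac{2862671}{16416}$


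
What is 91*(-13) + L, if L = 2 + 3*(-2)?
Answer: -1187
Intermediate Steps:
L = -4 (L = 2 - 6 = -4)
91*(-13) + L = 91*(-13) - 4 = -1183 - 4 = -1187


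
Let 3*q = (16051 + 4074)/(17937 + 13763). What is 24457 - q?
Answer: 93033623/3804 ≈ 24457.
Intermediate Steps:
q = 805/3804 (q = ((16051 + 4074)/(17937 + 13763))/3 = (20125/31700)/3 = (20125*(1/31700))/3 = (⅓)*(805/1268) = 805/3804 ≈ 0.21162)
24457 - q = 24457 - 1*805/3804 = 24457 - 805/3804 = 93033623/3804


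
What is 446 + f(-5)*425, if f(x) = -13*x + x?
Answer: 25946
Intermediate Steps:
f(x) = -12*x
446 + f(-5)*425 = 446 - 12*(-5)*425 = 446 + 60*425 = 446 + 25500 = 25946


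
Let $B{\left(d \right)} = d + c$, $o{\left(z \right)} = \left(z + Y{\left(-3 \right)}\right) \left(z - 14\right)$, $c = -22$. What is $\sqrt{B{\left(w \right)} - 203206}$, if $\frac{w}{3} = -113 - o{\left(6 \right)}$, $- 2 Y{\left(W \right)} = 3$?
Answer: $i \sqrt{203459} \approx 451.06 i$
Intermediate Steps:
$Y{\left(W \right)} = - \frac{3}{2}$ ($Y{\left(W \right)} = \left(- \frac{1}{2}\right) 3 = - \frac{3}{2}$)
$o{\left(z \right)} = \left(-14 + z\right) \left(- \frac{3}{2} + z\right)$ ($o{\left(z \right)} = \left(z - \frac{3}{2}\right) \left(z - 14\right) = \left(- \frac{3}{2} + z\right) \left(-14 + z\right) = \left(-14 + z\right) \left(- \frac{3}{2} + z\right)$)
$w = -231$ ($w = 3 \left(-113 - \left(21 + 6^{2} - 93\right)\right) = 3 \left(-113 - \left(21 + 36 - 93\right)\right) = 3 \left(-113 - -36\right) = 3 \left(-113 + 36\right) = 3 \left(-77\right) = -231$)
$B{\left(d \right)} = -22 + d$ ($B{\left(d \right)} = d - 22 = -22 + d$)
$\sqrt{B{\left(w \right)} - 203206} = \sqrt{\left(-22 - 231\right) - 203206} = \sqrt{-253 - 203206} = \sqrt{-203459} = i \sqrt{203459}$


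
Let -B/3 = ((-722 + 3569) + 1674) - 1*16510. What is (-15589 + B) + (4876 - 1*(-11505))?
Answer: 36759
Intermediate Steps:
B = 35967 (B = -3*(((-722 + 3569) + 1674) - 1*16510) = -3*((2847 + 1674) - 16510) = -3*(4521 - 16510) = -3*(-11989) = 35967)
(-15589 + B) + (4876 - 1*(-11505)) = (-15589 + 35967) + (4876 - 1*(-11505)) = 20378 + (4876 + 11505) = 20378 + 16381 = 36759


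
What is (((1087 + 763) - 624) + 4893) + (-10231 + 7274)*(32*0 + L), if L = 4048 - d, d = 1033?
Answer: -8909236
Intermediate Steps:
L = 3015 (L = 4048 - 1*1033 = 4048 - 1033 = 3015)
(((1087 + 763) - 624) + 4893) + (-10231 + 7274)*(32*0 + L) = (((1087 + 763) - 624) + 4893) + (-10231 + 7274)*(32*0 + 3015) = ((1850 - 624) + 4893) - 2957*(0 + 3015) = (1226 + 4893) - 2957*3015 = 6119 - 8915355 = -8909236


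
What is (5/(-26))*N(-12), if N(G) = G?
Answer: 30/13 ≈ 2.3077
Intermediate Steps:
(5/(-26))*N(-12) = (5/(-26))*(-12) = (5*(-1/26))*(-12) = -5/26*(-12) = 30/13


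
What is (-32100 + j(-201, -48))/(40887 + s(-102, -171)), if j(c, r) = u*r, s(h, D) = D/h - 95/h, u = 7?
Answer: -827118/1042685 ≈ -0.79326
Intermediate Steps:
s(h, D) = -95/h + D/h
j(c, r) = 7*r
(-32100 + j(-201, -48))/(40887 + s(-102, -171)) = (-32100 + 7*(-48))/(40887 + (-95 - 171)/(-102)) = (-32100 - 336)/(40887 - 1/102*(-266)) = -32436/(40887 + 133/51) = -32436/2085370/51 = -32436*51/2085370 = -827118/1042685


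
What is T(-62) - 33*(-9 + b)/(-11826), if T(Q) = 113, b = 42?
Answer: 148603/1314 ≈ 113.09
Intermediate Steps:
T(-62) - 33*(-9 + b)/(-11826) = 113 - 33*(-9 + 42)/(-11826) = 113 - 33*33*(-1)/11826 = 113 - 1089*(-1)/11826 = 113 - 1*(-121/1314) = 113 + 121/1314 = 148603/1314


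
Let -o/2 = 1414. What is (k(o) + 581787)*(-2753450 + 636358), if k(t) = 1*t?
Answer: -1225709467228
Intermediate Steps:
o = -2828 (o = -2*1414 = -2828)
k(t) = t
(k(o) + 581787)*(-2753450 + 636358) = (-2828 + 581787)*(-2753450 + 636358) = 578959*(-2117092) = -1225709467228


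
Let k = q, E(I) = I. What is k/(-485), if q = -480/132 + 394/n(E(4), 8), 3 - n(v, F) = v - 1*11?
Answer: -1967/26675 ≈ -0.073739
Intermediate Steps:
n(v, F) = 14 - v (n(v, F) = 3 - (v - 1*11) = 3 - (v - 11) = 3 - (-11 + v) = 3 + (11 - v) = 14 - v)
q = 1967/55 (q = -480/132 + 394/(14 - 1*4) = -480*1/132 + 394/(14 - 4) = -40/11 + 394/10 = -40/11 + 394*(⅒) = -40/11 + 197/5 = 1967/55 ≈ 35.764)
k = 1967/55 ≈ 35.764
k/(-485) = (1967/55)/(-485) = (1967/55)*(-1/485) = -1967/26675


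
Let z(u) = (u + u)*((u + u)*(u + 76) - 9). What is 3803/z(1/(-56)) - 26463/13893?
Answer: 773061754165/85057577 ≈ 9088.7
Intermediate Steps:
z(u) = 2*u*(-9 + 2*u*(76 + u)) (z(u) = (2*u)*((2*u)*(76 + u) - 9) = (2*u)*(2*u*(76 + u) - 9) = (2*u)*(-9 + 2*u*(76 + u)) = 2*u*(-9 + 2*u*(76 + u)))
3803/z(1/(-56)) - 26463/13893 = 3803/((2*(-9 + 2*(1/(-56))² + 152/(-56))/(-56))) - 26463/13893 = 3803/((2*(-1/56)*(-9 + 2*(-1/56)² + 152*(-1/56)))) - 26463*1/13893 = 3803/((2*(-1/56)*(-9 + 2*(1/3136) - 19/7))) - 8821/4631 = 3803/((2*(-1/56)*(-9 + 1/1568 - 19/7))) - 8821/4631 = 3803/((2*(-1/56)*(-18367/1568))) - 8821/4631 = 3803/(18367/43904) - 8821/4631 = 3803*(43904/18367) - 8821/4631 = 166966912/18367 - 8821/4631 = 773061754165/85057577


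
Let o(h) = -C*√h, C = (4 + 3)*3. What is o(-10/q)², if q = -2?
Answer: 2205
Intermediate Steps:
C = 21 (C = 7*3 = 21)
o(h) = -21*√h
o(-10/q)² = (-21*√10*√(-1/(-2)))² = (-21*√5)² = 2205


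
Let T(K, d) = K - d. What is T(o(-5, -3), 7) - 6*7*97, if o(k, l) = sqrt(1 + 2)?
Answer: -4081 + sqrt(3) ≈ -4079.3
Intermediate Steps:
o(k, l) = sqrt(3)
T(o(-5, -3), 7) - 6*7*97 = (sqrt(3) - 1*7) - 6*7*97 = (sqrt(3) - 7) - 42*97 = (-7 + sqrt(3)) - 4074 = -4081 + sqrt(3)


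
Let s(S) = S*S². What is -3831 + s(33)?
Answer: 32106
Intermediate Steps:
s(S) = S³
-3831 + s(33) = -3831 + 33³ = -3831 + 35937 = 32106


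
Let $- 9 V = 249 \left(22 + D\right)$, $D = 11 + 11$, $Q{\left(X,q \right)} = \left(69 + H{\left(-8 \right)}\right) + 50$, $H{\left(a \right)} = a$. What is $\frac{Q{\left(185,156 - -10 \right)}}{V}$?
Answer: $- \frac{333}{3652} \approx -0.091183$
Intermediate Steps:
$Q{\left(X,q \right)} = 111$ ($Q{\left(X,q \right)} = \left(69 - 8\right) + 50 = 61 + 50 = 111$)
$D = 22$
$V = - \frac{3652}{3}$ ($V = - \frac{249 \left(22 + 22\right)}{9} = - \frac{249 \cdot 44}{9} = \left(- \frac{1}{9}\right) 10956 = - \frac{3652}{3} \approx -1217.3$)
$\frac{Q{\left(185,156 - -10 \right)}}{V} = \frac{111}{- \frac{3652}{3}} = 111 \left(- \frac{3}{3652}\right) = - \frac{333}{3652}$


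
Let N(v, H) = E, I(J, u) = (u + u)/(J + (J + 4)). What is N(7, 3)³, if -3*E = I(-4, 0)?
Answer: 0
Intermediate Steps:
I(J, u) = 2*u/(4 + 2*J) (I(J, u) = (2*u)/(J + (4 + J)) = (2*u)/(4 + 2*J) = 2*u/(4 + 2*J))
E = 0 (E = -0/(2 - 4) = -0/(-2) = -0*(-1)/2 = -⅓*0 = 0)
N(v, H) = 0
N(7, 3)³ = 0³ = 0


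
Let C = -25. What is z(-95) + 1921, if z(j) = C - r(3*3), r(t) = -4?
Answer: 1900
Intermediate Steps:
z(j) = -21 (z(j) = -25 - 1*(-4) = -25 + 4 = -21)
z(-95) + 1921 = -21 + 1921 = 1900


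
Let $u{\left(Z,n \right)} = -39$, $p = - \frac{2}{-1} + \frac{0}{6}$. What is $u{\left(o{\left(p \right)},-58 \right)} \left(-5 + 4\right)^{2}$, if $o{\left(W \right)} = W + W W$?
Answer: $-39$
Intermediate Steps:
$p = 2$ ($p = \left(-2\right) \left(-1\right) + 0 \cdot \frac{1}{6} = 2 + 0 = 2$)
$o{\left(W \right)} = W + W^{2}$
$u{\left(o{\left(p \right)},-58 \right)} \left(-5 + 4\right)^{2} = - 39 \left(-5 + 4\right)^{2} = - 39 \left(-1\right)^{2} = \left(-39\right) 1 = -39$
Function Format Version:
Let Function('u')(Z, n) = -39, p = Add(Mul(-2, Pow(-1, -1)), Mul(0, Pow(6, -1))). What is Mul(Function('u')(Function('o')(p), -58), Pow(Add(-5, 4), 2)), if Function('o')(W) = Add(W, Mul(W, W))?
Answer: -39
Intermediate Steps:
p = 2 (p = Add(Mul(-2, -1), Mul(0, Rational(1, 6))) = Add(2, 0) = 2)
Function('o')(W) = Add(W, Pow(W, 2))
Mul(Function('u')(Function('o')(p), -58), Pow(Add(-5, 4), 2)) = Mul(-39, Pow(Add(-5, 4), 2)) = Mul(-39, Pow(-1, 2)) = Mul(-39, 1) = -39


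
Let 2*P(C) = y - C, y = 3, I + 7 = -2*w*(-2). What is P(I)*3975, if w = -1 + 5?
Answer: -11925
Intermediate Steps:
w = 4
I = 9 (I = -7 - 2*4*(-2) = -7 - 8*(-2) = -7 + 16 = 9)
P(C) = 3/2 - C/2 (P(C) = (3 - C)/2 = 3/2 - C/2)
P(I)*3975 = (3/2 - ½*9)*3975 = (3/2 - 9/2)*3975 = -3*3975 = -11925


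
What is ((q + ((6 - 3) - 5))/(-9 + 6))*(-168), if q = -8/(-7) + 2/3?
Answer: -32/3 ≈ -10.667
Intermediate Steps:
q = 38/21 (q = -8*(-1/7) + 2*(1/3) = 8/7 + 2/3 = 38/21 ≈ 1.8095)
((q + ((6 - 3) - 5))/(-9 + 6))*(-168) = ((38/21 + ((6 - 3) - 5))/(-9 + 6))*(-168) = ((38/21 + (3 - 5))/(-3))*(-168) = ((38/21 - 2)*(-1/3))*(-168) = -4/21*(-1/3)*(-168) = (4/63)*(-168) = -32/3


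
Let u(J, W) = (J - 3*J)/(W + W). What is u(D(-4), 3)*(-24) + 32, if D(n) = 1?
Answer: 40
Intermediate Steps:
u(J, W) = -J/W (u(J, W) = (-2*J)/((2*W)) = (-2*J)*(1/(2*W)) = -J/W)
u(D(-4), 3)*(-24) + 32 = -1*1/3*(-24) + 32 = -1*1*⅓*(-24) + 32 = -⅓*(-24) + 32 = 8 + 32 = 40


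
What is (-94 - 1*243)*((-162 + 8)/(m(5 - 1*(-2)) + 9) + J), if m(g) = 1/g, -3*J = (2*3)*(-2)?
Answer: 138507/32 ≈ 4328.3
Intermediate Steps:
J = 4 (J = -2*3*(-2)/3 = -2*(-2) = -⅓*(-12) = 4)
(-94 - 1*243)*((-162 + 8)/(m(5 - 1*(-2)) + 9) + J) = (-94 - 1*243)*((-162 + 8)/(1/(5 - 1*(-2)) + 9) + 4) = (-94 - 243)*(-154/(1/(5 + 2) + 9) + 4) = -337*(-154/(1/7 + 9) + 4) = -337*(-154/(⅐ + 9) + 4) = -337*(-154/64/7 + 4) = -337*(-154*7/64 + 4) = -337*(-539/32 + 4) = -337*(-411/32) = 138507/32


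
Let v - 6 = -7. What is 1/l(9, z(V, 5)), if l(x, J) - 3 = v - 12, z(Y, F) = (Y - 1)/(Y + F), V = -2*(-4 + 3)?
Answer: -⅒ ≈ -0.10000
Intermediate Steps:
v = -1 (v = 6 - 7 = -1)
V = 2 (V = -2*(-1) = 2)
z(Y, F) = (-1 + Y)/(F + Y)
l(x, J) = -10 (l(x, J) = 3 + (-1 - 12) = 3 - 13 = -10)
1/l(9, z(V, 5)) = 1/(-10) = -⅒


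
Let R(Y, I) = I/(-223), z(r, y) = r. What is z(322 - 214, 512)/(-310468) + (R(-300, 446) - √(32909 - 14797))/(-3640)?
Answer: 28477/141262940 + √283/455 ≈ 0.037174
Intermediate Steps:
R(Y, I) = -I/223 (R(Y, I) = I*(-1/223) = -I/223)
z(322 - 214, 512)/(-310468) + (R(-300, 446) - √(32909 - 14797))/(-3640) = (322 - 214)/(-310468) + (-1/223*446 - √(32909 - 14797))/(-3640) = 108*(-1/310468) + (-2 - √18112)*(-1/3640) = -27/77617 + (-2 - 8*√283)*(-1/3640) = -27/77617 + (1/1820 + √283/455) = 28477/141262940 + √283/455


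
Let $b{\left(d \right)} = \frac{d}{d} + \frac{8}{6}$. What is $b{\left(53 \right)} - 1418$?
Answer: $- \frac{4247}{3} \approx -1415.7$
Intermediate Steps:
$b{\left(d \right)} = \frac{7}{3}$ ($b{\left(d \right)} = 1 + 8 \cdot \frac{1}{6} = 1 + \frac{4}{3} = \frac{7}{3}$)
$b{\left(53 \right)} - 1418 = \frac{7}{3} - 1418 = - \frac{4247}{3}$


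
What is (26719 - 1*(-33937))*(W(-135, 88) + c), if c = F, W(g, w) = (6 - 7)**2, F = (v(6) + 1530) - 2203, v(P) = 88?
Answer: -35423104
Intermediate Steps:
F = -585 (F = (88 + 1530) - 2203 = 1618 - 2203 = -585)
W(g, w) = 1 (W(g, w) = (-1)**2 = 1)
c = -585
(26719 - 1*(-33937))*(W(-135, 88) + c) = (26719 - 1*(-33937))*(1 - 585) = (26719 + 33937)*(-584) = 60656*(-584) = -35423104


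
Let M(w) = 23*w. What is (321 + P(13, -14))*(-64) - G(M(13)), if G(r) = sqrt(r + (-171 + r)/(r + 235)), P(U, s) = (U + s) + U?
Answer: -21312 - sqrt(21332499)/267 ≈ -21329.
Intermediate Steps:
P(U, s) = s + 2*U
G(r) = sqrt(r + (-171 + r)/(235 + r))
(321 + P(13, -14))*(-64) - G(M(13)) = (321 + (-14 + 2*13))*(-64) - sqrt((-171 + 23*13 + (23*13)*(235 + 23*13))/(235 + 23*13)) = (321 + (-14 + 26))*(-64) - sqrt((-171 + 299 + 299*(235 + 299))/(235 + 299)) = (321 + 12)*(-64) - sqrt((-171 + 299 + 299*534)/534) = 333*(-64) - sqrt((-171 + 299 + 159666)/534) = -21312 - sqrt((1/534)*159794) = -21312 - sqrt(79897/267) = -21312 - sqrt(21332499)/267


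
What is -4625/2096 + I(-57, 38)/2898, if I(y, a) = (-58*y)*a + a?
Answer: 124996343/3037104 ≈ 41.156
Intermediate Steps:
I(y, a) = a - 58*a*y (I(y, a) = -58*a*y + a = a - 58*a*y)
-4625/2096 + I(-57, 38)/2898 = -4625/2096 + (38*(1 - 58*(-57)))/2898 = -4625*1/2096 + (38*(1 + 3306))*(1/2898) = -4625/2096 + (38*3307)*(1/2898) = -4625/2096 + 125666*(1/2898) = -4625/2096 + 62833/1449 = 124996343/3037104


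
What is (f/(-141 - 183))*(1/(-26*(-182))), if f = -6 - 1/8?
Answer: 7/1752192 ≈ 3.9950e-6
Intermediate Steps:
f = -49/8 (f = -6 - 1/8 = -49/8 ≈ -6.1250)
(f/(-141 - 183))*(1/(-26*(-182))) = (-49/(8*(-141 - 183)))*(1/(-26*(-182))) = (-49/8/(-324))*(-1/26*(-1/182)) = -49/8*(-1/324)*(1/4732) = (49/2592)*(1/4732) = 7/1752192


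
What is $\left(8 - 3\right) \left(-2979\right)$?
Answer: $-14895$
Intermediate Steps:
$\left(8 - 3\right) \left(-2979\right) = 5 \left(-2979\right) = -14895$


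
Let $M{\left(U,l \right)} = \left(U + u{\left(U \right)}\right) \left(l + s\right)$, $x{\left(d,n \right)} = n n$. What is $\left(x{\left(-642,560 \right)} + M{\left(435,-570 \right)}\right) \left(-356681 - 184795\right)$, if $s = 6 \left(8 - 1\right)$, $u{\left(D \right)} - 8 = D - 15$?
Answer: $76924246464$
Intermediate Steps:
$u{\left(D \right)} = -7 + D$ ($u{\left(D \right)} = 8 + \left(D - 15\right) = 8 + \left(-15 + D\right) = -7 + D$)
$s = 42$ ($s = 6 \cdot 7 = 42$)
$x{\left(d,n \right)} = n^{2}$
$M{\left(U,l \right)} = \left(-7 + 2 U\right) \left(42 + l\right)$ ($M{\left(U,l \right)} = \left(U + \left(-7 + U\right)\right) \left(l + 42\right) = \left(-7 + 2 U\right) \left(42 + l\right)$)
$\left(x{\left(-642,560 \right)} + M{\left(435,-570 \right)}\right) \left(-356681 - 184795\right) = \left(560^{2} + \left(-294 + 84 \cdot 435 + 435 \left(-570\right) - 570 \left(-7 + 435\right)\right)\right) \left(-356681 - 184795\right) = \left(313600 - 455664\right) \left(-541476\right) = \left(-142064\right) \left(-541476\right) = 76924246464$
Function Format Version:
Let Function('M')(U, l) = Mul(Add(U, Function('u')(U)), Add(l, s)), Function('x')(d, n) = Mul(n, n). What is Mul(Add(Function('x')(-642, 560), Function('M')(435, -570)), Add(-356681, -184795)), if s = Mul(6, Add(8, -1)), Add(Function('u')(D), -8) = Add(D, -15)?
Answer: 76924246464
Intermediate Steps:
Function('u')(D) = Add(-7, D) (Function('u')(D) = Add(8, Add(D, -15)) = Add(8, Add(-15, D)) = Add(-7, D))
s = 42 (s = Mul(6, 7) = 42)
Function('x')(d, n) = Pow(n, 2)
Function('M')(U, l) = Mul(Add(-7, Mul(2, U)), Add(42, l)) (Function('M')(U, l) = Mul(Add(U, Add(-7, U)), Add(l, 42)) = Mul(Add(-7, Mul(2, U)), Add(42, l)))
Mul(Add(Function('x')(-642, 560), Function('M')(435, -570)), Add(-356681, -184795)) = Mul(Add(Pow(560, 2), Add(-294, Mul(84, 435), Mul(435, -570), Mul(-570, Add(-7, 435)))), Add(-356681, -184795)) = Mul(Add(313600, Add(-294, 36540, -247950, Mul(-570, 428))), -541476) = Mul(Add(313600, Add(-294, 36540, -247950, -243960)), -541476) = Mul(Add(313600, -455664), -541476) = Mul(-142064, -541476) = 76924246464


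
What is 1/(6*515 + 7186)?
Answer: 1/10276 ≈ 9.7314e-5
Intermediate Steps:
1/(6*515 + 7186) = 1/(3090 + 7186) = 1/10276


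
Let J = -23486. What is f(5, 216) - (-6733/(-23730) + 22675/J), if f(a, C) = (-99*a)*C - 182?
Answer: -14922501109262/139330695 ≈ -1.0710e+5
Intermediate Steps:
f(a, C) = -182 - 99*C*a (f(a, C) = -99*C*a - 182 = -182 - 99*C*a)
f(5, 216) - (-6733/(-23730) + 22675/J) = (-182 - 99*216*5) - (-6733/(-23730) + 22675/(-23486)) = (-182 - 106920) - (-6733*(-1/23730) + 22675*(-1/23486)) = -107102 - (6733/23730 - 22675/23486) = -107102 - 1*(-94986628/139330695) = -107102 + 94986628/139330695 = -14922501109262/139330695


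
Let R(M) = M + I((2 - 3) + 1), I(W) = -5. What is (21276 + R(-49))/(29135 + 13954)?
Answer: 7074/14363 ≈ 0.49252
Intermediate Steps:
R(M) = -5 + M (R(M) = M - 5 = -5 + M)
(21276 + R(-49))/(29135 + 13954) = (21276 + (-5 - 49))/(29135 + 13954) = (21276 - 54)/43089 = 21222*(1/43089) = 7074/14363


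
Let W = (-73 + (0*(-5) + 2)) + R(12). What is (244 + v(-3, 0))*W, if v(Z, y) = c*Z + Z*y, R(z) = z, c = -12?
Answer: -16520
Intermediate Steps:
v(Z, y) = -12*Z + Z*y
W = -59 (W = (-73 + (0*(-5) + 2)) + 12 = (-73 + (0 + 2)) + 12 = (-73 + 2) + 12 = -71 + 12 = -59)
(244 + v(-3, 0))*W = (244 - 3*(-12 + 0))*(-59) = (244 - 3*(-12))*(-59) = (244 + 36)*(-59) = 280*(-59) = -16520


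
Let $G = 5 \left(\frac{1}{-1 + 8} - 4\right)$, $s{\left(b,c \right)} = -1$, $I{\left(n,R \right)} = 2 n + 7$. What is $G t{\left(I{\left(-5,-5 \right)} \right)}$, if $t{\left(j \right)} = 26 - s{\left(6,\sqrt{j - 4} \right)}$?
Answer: $- \frac{3645}{7} \approx -520.71$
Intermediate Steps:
$I{\left(n,R \right)} = 7 + 2 n$
$t{\left(j \right)} = 27$ ($t{\left(j \right)} = 26 - -1 = 26 + 1 = 27$)
$G = - \frac{135}{7}$ ($G = 5 \left(\frac{1}{7} - 4\right) = 5 \left(- \frac{27}{7}\right) = - \frac{135}{7} \approx -19.286$)
$G t{\left(I{\left(-5,-5 \right)} \right)} = \left(- \frac{135}{7}\right) 27 = - \frac{3645}{7}$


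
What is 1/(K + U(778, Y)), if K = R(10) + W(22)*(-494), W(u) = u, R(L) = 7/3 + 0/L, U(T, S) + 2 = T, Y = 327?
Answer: -3/30269 ≈ -9.9111e-5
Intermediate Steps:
U(T, S) = -2 + T
R(L) = 7/3 (R(L) = 7*(⅓) + 0 = 7/3 + 0 = 7/3)
K = -32597/3 (K = 7/3 + 22*(-494) = 7/3 - 10868 = -32597/3 ≈ -10866.)
1/(K + U(778, Y)) = 1/(-32597/3 + (-2 + 778)) = 1/(-32597/3 + 776) = 1/(-30269/3) = -3/30269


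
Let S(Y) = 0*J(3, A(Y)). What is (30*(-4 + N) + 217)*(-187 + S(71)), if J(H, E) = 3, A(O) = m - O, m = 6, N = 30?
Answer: -186439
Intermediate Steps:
A(O) = 6 - O
S(Y) = 0 (S(Y) = 0*3 = 0)
(30*(-4 + N) + 217)*(-187 + S(71)) = (30*(-4 + 30) + 217)*(-187 + 0) = (30*26 + 217)*(-187) = (780 + 217)*(-187) = 997*(-187) = -186439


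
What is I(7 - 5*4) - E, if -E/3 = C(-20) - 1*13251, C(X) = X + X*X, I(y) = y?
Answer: -38626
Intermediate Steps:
C(X) = X + X²
E = 38613 (E = -3*(-20*(1 - 20) - 1*13251) = -3*(-20*(-19) - 13251) = -3*(380 - 13251) = -3*(-12871) = 38613)
I(7 - 5*4) - E = (7 - 5*4) - 1*38613 = (7 - 20) - 38613 = -13 - 38613 = -38626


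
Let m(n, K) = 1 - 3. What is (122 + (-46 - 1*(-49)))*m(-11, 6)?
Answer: -250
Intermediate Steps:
m(n, K) = -2
(122 + (-46 - 1*(-49)))*m(-11, 6) = (122 + (-46 - 1*(-49)))*(-2) = (122 + (-46 + 49))*(-2) = (122 + 3)*(-2) = 125*(-2) = -250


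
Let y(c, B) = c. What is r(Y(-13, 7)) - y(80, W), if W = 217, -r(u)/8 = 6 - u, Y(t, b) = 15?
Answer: -8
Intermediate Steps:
r(u) = -48 + 8*u (r(u) = -8*(6 - u) = -48 + 8*u)
r(Y(-13, 7)) - y(80, W) = (-48 + 8*15) - 1*80 = (-48 + 120) - 80 = 72 - 80 = -8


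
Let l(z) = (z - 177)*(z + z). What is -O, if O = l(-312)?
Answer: -305136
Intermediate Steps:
l(z) = 2*z*(-177 + z) (l(z) = (-177 + z)*(2*z) = 2*z*(-177 + z))
O = 305136 (O = 2*(-312)*(-177 - 312) = 2*(-312)*(-489) = 305136)
-O = -1*305136 = -305136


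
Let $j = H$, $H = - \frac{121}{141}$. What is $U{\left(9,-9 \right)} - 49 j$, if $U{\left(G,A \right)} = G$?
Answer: $\frac{7198}{141} \approx 51.05$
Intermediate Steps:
$H = - \frac{121}{141}$ ($H = \left(-121\right) \frac{1}{141} = - \frac{121}{141} \approx -0.85816$)
$j = - \frac{121}{141} \approx -0.85816$
$U{\left(9,-9 \right)} - 49 j = 9 - - \frac{5929}{141} = 9 + \frac{5929}{141} = \frac{7198}{141}$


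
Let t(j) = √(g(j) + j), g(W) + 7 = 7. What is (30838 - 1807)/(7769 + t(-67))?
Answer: 225541839/60357428 - 29031*I*√67/60357428 ≈ 3.7368 - 0.003937*I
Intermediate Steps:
g(W) = 0 (g(W) = -7 + 7 = 0)
t(j) = √j (t(j) = √(0 + j) = √j)
(30838 - 1807)/(7769 + t(-67)) = (30838 - 1807)/(7769 + √(-67)) = 29031/(7769 + I*√67)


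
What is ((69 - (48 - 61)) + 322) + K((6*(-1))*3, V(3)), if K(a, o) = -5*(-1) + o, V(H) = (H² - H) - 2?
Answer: 413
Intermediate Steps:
V(H) = -2 + H² - H
K(a, o) = 5 + o
((69 - (48 - 61)) + 322) + K((6*(-1))*3, V(3)) = ((69 - (48 - 61)) + 322) + (5 + (-2 + 3² - 1*3)) = ((69 - 1*(-13)) + 322) + (5 + (-2 + 9 - 3)) = ((69 + 13) + 322) + (5 + 4) = (82 + 322) + 9 = 404 + 9 = 413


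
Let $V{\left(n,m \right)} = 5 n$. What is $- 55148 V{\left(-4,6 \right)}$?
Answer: $1102960$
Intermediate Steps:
$- 55148 V{\left(-4,6 \right)} = - 55148 \cdot 5 \left(-4\right) = \left(-55148\right) \left(-20\right) = 1102960$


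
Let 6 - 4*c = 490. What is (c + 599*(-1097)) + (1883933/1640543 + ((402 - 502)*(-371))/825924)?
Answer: -222628283945681894/338740959183 ≈ -6.5722e+5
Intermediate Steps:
c = -121 (c = 3/2 - ¼*490 = 3/2 - 245/2 = -121)
(c + 599*(-1097)) + (1883933/1640543 + ((402 - 502)*(-371))/825924) = (-121 + 599*(-1097)) + (1883933/1640543 + ((402 - 502)*(-371))/825924) = (-121 - 657103) + (1883933*(1/1640543) - 100*(-371)*(1/825924)) = -657224 + (1883933/1640543 + 37100*(1/825924)) = -657224 + (1883933/1640543 + 9275/206481) = -657224 + 404212406098/338740959183 = -222628283945681894/338740959183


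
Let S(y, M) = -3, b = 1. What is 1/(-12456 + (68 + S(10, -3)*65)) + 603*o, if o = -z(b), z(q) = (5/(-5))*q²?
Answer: 7587548/12583 ≈ 603.00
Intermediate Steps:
z(q) = -q² (z(q) = (5*(-⅕))*q² = -q²)
o = 1 (o = -(-1)*1² = -(-1) = -1*(-1) = 1)
1/(-12456 + (68 + S(10, -3)*65)) + 603*o = 1/(-12456 + (68 - 3*65)) + 603*1 = 1/(-12456 + (68 - 195)) + 603 = 1/(-12456 - 127) + 603 = 1/(-12583) + 603 = -1/12583 + 603 = 7587548/12583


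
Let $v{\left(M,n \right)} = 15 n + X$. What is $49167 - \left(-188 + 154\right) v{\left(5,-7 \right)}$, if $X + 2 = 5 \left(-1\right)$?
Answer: $45359$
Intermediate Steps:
$X = -7$ ($X = -2 + 5 \left(-1\right) = -2 - 5 = -7$)
$v{\left(M,n \right)} = -7 + 15 n$ ($v{\left(M,n \right)} = 15 n - 7 = -7 + 15 n$)
$49167 - \left(-188 + 154\right) v{\left(5,-7 \right)} = 49167 - \left(-188 + 154\right) \left(-7 + 15 \left(-7\right)\right) = 49167 - - 34 \left(-7 - 105\right) = 49167 - \left(-34\right) \left(-112\right) = 49167 - 3808 = 45359$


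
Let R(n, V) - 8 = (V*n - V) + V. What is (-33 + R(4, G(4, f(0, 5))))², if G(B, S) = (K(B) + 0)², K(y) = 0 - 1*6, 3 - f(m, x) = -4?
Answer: 14161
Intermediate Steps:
f(m, x) = 7 (f(m, x) = 3 - 1*(-4) = 3 + 4 = 7)
K(y) = -6 (K(y) = 0 - 6 = -6)
G(B, S) = 36 (G(B, S) = (-6 + 0)² = (-6)² = 36)
R(n, V) = 8 + V*n (R(n, V) = 8 + ((V*n - V) + V) = 8 + ((-V + V*n) + V) = 8 + V*n)
(-33 + R(4, G(4, f(0, 5))))² = (-33 + (8 + 36*4))² = (-33 + (8 + 144))² = (-33 + 152)² = 119² = 14161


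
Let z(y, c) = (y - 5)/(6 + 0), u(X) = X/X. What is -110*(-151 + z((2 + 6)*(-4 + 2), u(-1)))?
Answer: 16995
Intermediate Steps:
u(X) = 1
z(y, c) = -⅚ + y/6 (z(y, c) = (-5 + y)/6 = (-5 + y)*(⅙) = -⅚ + y/6)
-110*(-151 + z((2 + 6)*(-4 + 2), u(-1))) = -110*(-151 + (-⅚ + ((2 + 6)*(-4 + 2))/6)) = -110*(-151 + (-⅚ + (8*(-2))/6)) = -110*(-151 + (-⅚ + (⅙)*(-16))) = -110*(-151 + (-⅚ - 8/3)) = -110*(-151 - 7/2) = -110*(-309/2) = 16995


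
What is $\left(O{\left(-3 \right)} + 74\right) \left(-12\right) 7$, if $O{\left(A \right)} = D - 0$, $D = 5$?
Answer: $-6636$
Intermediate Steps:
$O{\left(A \right)} = 5$ ($O{\left(A \right)} = 5 - 0 = 5 + 0 = 5$)
$\left(O{\left(-3 \right)} + 74\right) \left(-12\right) 7 = \left(5 + 74\right) \left(-12\right) 7 = 79 \left(-12\right) 7 = \left(-948\right) 7 = -6636$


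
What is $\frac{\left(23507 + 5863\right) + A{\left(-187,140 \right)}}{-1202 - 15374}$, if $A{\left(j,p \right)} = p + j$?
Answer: $- \frac{4189}{2368} \approx -1.769$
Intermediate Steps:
$A{\left(j,p \right)} = j + p$
$\frac{\left(23507 + 5863\right) + A{\left(-187,140 \right)}}{-1202 - 15374} = \frac{\left(23507 + 5863\right) + \left(-187 + 140\right)}{-1202 - 15374} = \frac{29370 - 47}{-16576} = 29323 \left(- \frac{1}{16576}\right) = - \frac{4189}{2368}$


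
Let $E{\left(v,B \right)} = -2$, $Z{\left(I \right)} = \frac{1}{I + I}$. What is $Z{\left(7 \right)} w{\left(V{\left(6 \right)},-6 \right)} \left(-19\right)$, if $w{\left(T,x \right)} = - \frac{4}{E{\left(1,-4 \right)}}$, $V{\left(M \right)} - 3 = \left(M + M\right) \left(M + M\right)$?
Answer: $- \frac{19}{7} \approx -2.7143$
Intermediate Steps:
$Z{\left(I \right)} = \frac{1}{2 I}$
$V{\left(M \right)} = 3 + 4 M^{2}$ ($V{\left(M \right)} = 3 + \left(M + M\right) \left(M + M\right) = 3 + 2 M 2 M = 3 + 4 M^{2}$)
$w{\left(T,x \right)} = 2$ ($w{\left(T,x \right)} = - \frac{4}{-2} = \left(-4\right) \left(- \frac{1}{2}\right) = 2$)
$Z{\left(7 \right)} w{\left(V{\left(6 \right)},-6 \right)} \left(-19\right) = \frac{1}{2 \cdot 7} \cdot 2 \left(-19\right) = \frac{1}{2} \cdot \frac{1}{7} \cdot 2 \left(-19\right) = \frac{1}{14} \cdot 2 \left(-19\right) = \frac{1}{7} \left(-19\right) = - \frac{19}{7}$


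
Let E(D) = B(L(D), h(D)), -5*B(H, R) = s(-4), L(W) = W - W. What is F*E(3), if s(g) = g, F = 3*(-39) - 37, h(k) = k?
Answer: -616/5 ≈ -123.20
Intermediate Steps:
F = -154 (F = -117 - 37 = -154)
L(W) = 0
B(H, R) = ⅘ (B(H, R) = -⅕*(-4) = ⅘)
E(D) = ⅘
F*E(3) = -154*⅘ = -616/5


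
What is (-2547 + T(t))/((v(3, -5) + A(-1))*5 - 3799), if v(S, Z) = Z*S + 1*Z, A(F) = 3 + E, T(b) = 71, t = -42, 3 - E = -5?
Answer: 619/961 ≈ 0.64412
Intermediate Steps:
E = 8 (E = 3 - 1*(-5) = 3 + 5 = 8)
A(F) = 11 (A(F) = 3 + 8 = 11)
v(S, Z) = Z + S*Z (v(S, Z) = S*Z + Z = Z + S*Z)
(-2547 + T(t))/((v(3, -5) + A(-1))*5 - 3799) = (-2547 + 71)/((-5*(1 + 3) + 11)*5 - 3799) = -2476/((-5*4 + 11)*5 - 3799) = -2476/((-20 + 11)*5 - 3799) = -2476/(-9*5 - 3799) = -2476/(-45 - 3799) = -2476/(-3844) = -2476*(-1/3844) = 619/961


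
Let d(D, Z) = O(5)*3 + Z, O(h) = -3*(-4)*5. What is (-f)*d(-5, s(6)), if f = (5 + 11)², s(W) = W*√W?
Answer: -46080 - 1536*√6 ≈ -49842.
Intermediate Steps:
O(h) = 60 (O(h) = 12*5 = 60)
s(W) = W^(3/2)
d(D, Z) = 180 + Z (d(D, Z) = 60*3 + Z = 180 + Z)
f = 256 (f = 16² = 256)
(-f)*d(-5, s(6)) = (-1*256)*(180 + 6^(3/2)) = -256*(180 + 6*√6) = -46080 - 1536*√6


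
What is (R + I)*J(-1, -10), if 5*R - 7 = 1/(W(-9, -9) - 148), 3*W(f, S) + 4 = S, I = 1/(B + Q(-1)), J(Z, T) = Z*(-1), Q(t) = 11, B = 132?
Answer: 459313/326755 ≈ 1.4057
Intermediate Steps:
J(Z, T) = -Z
I = 1/143 (I = 1/(132 + 11) = 1/143 ≈ 0.0069930)
W(f, S) = -4/3 + S/3
R = 3196/2285 (R = 7/5 + 1/(5*((-4/3 + (⅓)*(-9)) - 148)) = 7/5 + 1/(5*((-4/3 - 3) - 148)) = 7/5 + 1/(5*(-13/3 - 148)) = 7/5 + 1/(5*(-457/3)) = 7/5 + (⅕)*(-3/457) = 7/5 - 3/2285 = 3196/2285 ≈ 1.3987)
(R + I)*J(-1, -10) = (3196/2285 + 1/143)*(-1*(-1)) = (459313/326755)*1 = 459313/326755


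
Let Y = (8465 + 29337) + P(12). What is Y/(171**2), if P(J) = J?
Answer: 37814/29241 ≈ 1.2932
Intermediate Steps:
Y = 37814 (Y = (8465 + 29337) + 12 = 37802 + 12 = 37814)
Y/(171**2) = 37814/(171**2) = 37814/29241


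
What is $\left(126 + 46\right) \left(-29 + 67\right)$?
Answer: $6536$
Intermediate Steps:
$\left(126 + 46\right) \left(-29 + 67\right) = 172 \cdot 38 = 6536$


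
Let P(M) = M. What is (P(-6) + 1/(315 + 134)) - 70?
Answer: -34123/449 ≈ -75.998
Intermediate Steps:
(P(-6) + 1/(315 + 134)) - 70 = (-6 + 1/(315 + 134)) - 70 = (-6 + 1/449) - 70 = -2693/449 - 70 = -34123/449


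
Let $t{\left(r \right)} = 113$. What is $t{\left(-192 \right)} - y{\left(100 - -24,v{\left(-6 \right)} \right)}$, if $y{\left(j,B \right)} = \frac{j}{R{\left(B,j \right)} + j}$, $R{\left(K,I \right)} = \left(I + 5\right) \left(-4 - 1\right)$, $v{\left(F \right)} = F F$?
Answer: $\frac{58997}{521} \approx 113.24$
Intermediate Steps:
$v{\left(F \right)} = F^{2}$
$R{\left(K,I \right)} = -25 - 5 I$ ($R{\left(K,I \right)} = \left(5 + I\right) \left(-5\right) = -25 - 5 I$)
$y{\left(j,B \right)} = \frac{j}{-25 - 4 j}$ ($y{\left(j,B \right)} = \frac{j}{\left(-25 - 5 j\right) + j} = \frac{j}{-25 - 4 j}$)
$t{\left(-192 \right)} - y{\left(100 - -24,v{\left(-6 \right)} \right)} = 113 - - \frac{100 - -24}{25 + 4 \left(100 - -24\right)} = 113 - - \frac{100 + 24}{25 + 4 \left(100 + 24\right)} = 113 - \left(-1\right) 124 \frac{1}{25 + 4 \cdot 124} = 113 - \left(-1\right) 124 \frac{1}{25 + 496} = 113 - \left(-1\right) 124 \cdot \frac{1}{521} = 113 - - \frac{124}{521} = 113 + \frac{124}{521} = \frac{58997}{521}$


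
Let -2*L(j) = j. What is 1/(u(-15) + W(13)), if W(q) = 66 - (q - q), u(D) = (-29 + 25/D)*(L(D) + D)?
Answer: 1/296 ≈ 0.0033784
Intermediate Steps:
L(j) = -j/2
u(D) = D*(-29 + 25/D)/2 (u(D) = (-29 + 25/D)*(-D/2 + D) = (-29 + 25/D)*(D/2) = D*(-29 + 25/D)/2)
W(q) = 66 (W(q) = 66 - 1*0 = 66 + 0 = 66)
1/(u(-15) + W(13)) = 1/((25/2 - 29/2*(-15)) + 66) = 1/((25/2 + 435/2) + 66) = 1/(230 + 66) = 1/296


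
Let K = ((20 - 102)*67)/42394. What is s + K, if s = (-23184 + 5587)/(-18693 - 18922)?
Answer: 6577444/19446955 ≈ 0.33822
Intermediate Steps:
K = -67/517 (K = -82*67*(1/42394) = -5494*1/42394 = -67/517 ≈ -0.12959)
s = 17597/37615 (s = -17597/(-37615) = -17597*(-1/37615) = 17597/37615 ≈ 0.46782)
s + K = 17597/37615 - 67/517 = 6577444/19446955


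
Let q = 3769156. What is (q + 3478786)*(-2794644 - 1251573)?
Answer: -29326746135414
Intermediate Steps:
(q + 3478786)*(-2794644 - 1251573) = (3769156 + 3478786)*(-2794644 - 1251573) = 7247942*(-4046217) = -29326746135414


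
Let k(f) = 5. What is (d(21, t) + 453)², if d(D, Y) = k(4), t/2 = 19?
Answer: 209764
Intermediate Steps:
t = 38 (t = 2*19 = 38)
d(D, Y) = 5
(d(21, t) + 453)² = (5 + 453)² = 458² = 209764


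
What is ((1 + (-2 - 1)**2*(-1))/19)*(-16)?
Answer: 128/19 ≈ 6.7368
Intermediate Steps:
((1 + (-2 - 1)**2*(-1))/19)*(-16) = ((1 + (-3)**2*(-1))*(1/19))*(-16) = ((1 + 9*(-1))*(1/19))*(-16) = ((1 - 9)*(1/19))*(-16) = -8*1/19*(-16) = -8/19*(-16) = 128/19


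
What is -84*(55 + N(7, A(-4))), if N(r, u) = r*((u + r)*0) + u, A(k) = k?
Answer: -4284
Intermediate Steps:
N(r, u) = u (N(r, u) = r*((r + u)*0) + u = r*0 + u = 0 + u = u)
-84*(55 + N(7, A(-4))) = -84*(55 - 4) = -84*51 = -4284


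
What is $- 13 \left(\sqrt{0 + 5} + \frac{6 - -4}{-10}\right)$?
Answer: $13 - 13 \sqrt{5} \approx -16.069$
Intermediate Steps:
$- 13 \left(\sqrt{0 + 5} + \frac{6 - -4}{-10}\right) = - 13 \left(\sqrt{5} + \left(6 + 4\right) \left(- \frac{1}{10}\right)\right) = - 13 \left(\sqrt{5} + 10 \left(- \frac{1}{10}\right)\right) = - 13 \left(\sqrt{5} - 1\right) = - 13 \left(-1 + \sqrt{5}\right) = 13 - 13 \sqrt{5}$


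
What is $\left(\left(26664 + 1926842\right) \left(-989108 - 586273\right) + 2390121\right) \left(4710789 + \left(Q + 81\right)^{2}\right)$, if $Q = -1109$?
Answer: $-17749785763383621045$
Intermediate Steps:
$\left(\left(26664 + 1926842\right) \left(-989108 - 586273\right) + 2390121\right) \left(4710789 + \left(Q + 81\right)^{2}\right) = \left(\left(26664 + 1926842\right) \left(-989108 - 586273\right) + 2390121\right) \left(4710789 + \left(-1109 + 81\right)^{2}\right) = \left(1953506 \left(-1575381\right) + 2390121\right) \left(4710789 + \left(-1028\right)^{2}\right) = \left(-3077516235786 + 2390121\right) \left(4710789 + 1056784\right) = \left(-3077513845665\right) 5767573 = -17749785763383621045$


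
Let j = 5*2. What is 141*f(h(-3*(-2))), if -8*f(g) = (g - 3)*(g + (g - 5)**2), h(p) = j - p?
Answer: -705/8 ≈ -88.125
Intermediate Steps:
j = 10
h(p) = 10 - p
f(g) = -(-3 + g)*(g + (-5 + g)**2)/8 (f(g) = -(g - 3)*(g + (g - 5)**2)/8 = -(-3 + g)*(g + (-5 + g)**2)/8)
141*f(h(-3*(-2))) = 141*(75/8 - 13*(10 - (-3)*(-2))/2 - (10 - (-3)*(-2))**3/8 + 3*(10 - (-3)*(-2))**2/2) = 141*(75/8 - 13*(10 - 1*6)/2 - (10 - 1*6)**3/8 + 3*(10 - 1*6)**2/2) = 141*(75/8 - 13*(10 - 6)/2 - (10 - 6)**3/8 + 3*(10 - 6)**2/2) = 141*(75/8 - 13/2*4 - 1/8*4**3 + (3/2)*4**2) = 141*(75/8 - 26 - 1/8*64 + (3/2)*16) = 141*(75/8 - 26 - 8 + 24) = 141*(-5/8) = -705/8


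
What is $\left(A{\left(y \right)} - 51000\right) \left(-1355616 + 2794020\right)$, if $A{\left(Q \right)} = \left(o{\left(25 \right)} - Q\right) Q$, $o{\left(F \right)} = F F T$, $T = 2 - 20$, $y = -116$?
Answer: $1784403451776$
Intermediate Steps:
$T = -18$ ($T = 2 - 20 = -18$)
$o{\left(F \right)} = - 18 F^{2}$ ($o{\left(F \right)} = F F \left(-18\right) = F^{2} \left(-18\right) = - 18 F^{2}$)
$A{\left(Q \right)} = Q \left(-11250 - Q\right)$ ($A{\left(Q \right)} = \left(- 18 \cdot 25^{2} - Q\right) Q = \left(\left(-18\right) 625 - Q\right) Q = \left(-11250 - Q\right) Q = Q \left(-11250 - Q\right)$)
$\left(A{\left(y \right)} - 51000\right) \left(-1355616 + 2794020\right) = \left(\left(-1\right) \left(-116\right) \left(11250 - 116\right) - 51000\right) \left(-1355616 + 2794020\right) = \left(\left(-1\right) \left(-116\right) 11134 - 51000\right) 1438404 = \left(1291544 - 51000\right) 1438404 = 1240544 \cdot 1438404 = 1784403451776$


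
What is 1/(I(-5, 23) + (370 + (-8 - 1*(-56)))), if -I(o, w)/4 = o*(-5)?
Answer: 1/318 ≈ 0.0031447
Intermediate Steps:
I(o, w) = 20*o (I(o, w) = -4*o*(-5) = -(-20)*o = 20*o)
1/(I(-5, 23) + (370 + (-8 - 1*(-56)))) = 1/(20*(-5) + (370 + (-8 - 1*(-56)))) = 1/(-100 + (370 + (-8 + 56))) = 1/(-100 + (370 + 48)) = 1/(-100 + 418) = 1/318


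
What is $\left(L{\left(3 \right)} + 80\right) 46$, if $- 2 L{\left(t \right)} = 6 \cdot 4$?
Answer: $3128$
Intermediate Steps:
$L{\left(t \right)} = -12$ ($L{\left(t \right)} = - \frac{6 \cdot 4}{2} = \left(- \frac{1}{2}\right) 24 = -12$)
$\left(L{\left(3 \right)} + 80\right) 46 = \left(-12 + 80\right) 46 = 68 \cdot 46 = 3128$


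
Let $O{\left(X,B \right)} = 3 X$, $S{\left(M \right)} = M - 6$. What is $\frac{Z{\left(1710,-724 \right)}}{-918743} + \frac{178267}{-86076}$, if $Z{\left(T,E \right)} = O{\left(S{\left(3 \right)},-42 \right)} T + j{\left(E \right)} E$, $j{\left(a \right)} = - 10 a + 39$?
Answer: $\frac{291163326955}{79081722468} \approx 3.6818$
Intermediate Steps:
$S{\left(M \right)} = -6 + M$
$j{\left(a \right)} = 39 - 10 a$
$Z{\left(T,E \right)} = - 9 T + E \left(39 - 10 E\right)$ ($Z{\left(T,E \right)} = 3 \left(-6 + 3\right) T + \left(39 - 10 E\right) E = 3 \left(-3\right) T + E \left(39 - 10 E\right) = - 9 T + E \left(39 - 10 E\right)$)
$\frac{Z{\left(1710,-724 \right)}}{-918743} + \frac{178267}{-86076} = \frac{\left(-9\right) 1710 - - 724 \left(-39 + 10 \left(-724\right)\right)}{-918743} + \frac{178267}{-86076} = \left(-15390 - - 724 \left(-39 - 7240\right)\right) \left(- \frac{1}{918743}\right) + 178267 \left(- \frac{1}{86076}\right) = \left(-15390 - \left(-724\right) \left(-7279\right)\right) \left(- \frac{1}{918743}\right) - \frac{178267}{86076} = \left(-15390 - 5269996\right) \left(- \frac{1}{918743}\right) - \frac{178267}{86076} = \left(-5285386\right) \left(- \frac{1}{918743}\right) - \frac{178267}{86076} = \frac{5285386}{918743} - \frac{178267}{86076} = \frac{291163326955}{79081722468}$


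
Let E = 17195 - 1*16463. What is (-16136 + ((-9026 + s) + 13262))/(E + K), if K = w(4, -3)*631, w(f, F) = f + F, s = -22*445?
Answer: -21690/1363 ≈ -15.913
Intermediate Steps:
s = -9790
w(f, F) = F + f
E = 732 (E = 17195 - 16463 = 732)
K = 631 (K = (-3 + 4)*631 = 1*631 = 631)
(-16136 + ((-9026 + s) + 13262))/(E + K) = (-16136 + ((-9026 - 9790) + 13262))/(732 + 631) = (-16136 + (-18816 + 13262))/1363 = (-16136 - 5554)*(1/1363) = -21690*1/1363 = -21690/1363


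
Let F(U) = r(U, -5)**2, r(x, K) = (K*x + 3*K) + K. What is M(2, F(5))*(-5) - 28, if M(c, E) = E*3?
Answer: -30403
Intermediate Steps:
r(x, K) = 4*K + K*x (r(x, K) = (3*K + K*x) + K = 4*K + K*x)
F(U) = (-20 - 5*U)**2 (F(U) = (-5*(4 + U))**2 = (-20 - 5*U)**2)
M(c, E) = 3*E
M(2, F(5))*(-5) - 28 = (3*(25*(4 + 5)**2))*(-5) - 28 = (3*(25*9**2))*(-5) - 28 = (3*(25*81))*(-5) - 28 = (3*2025)*(-5) - 28 = 6075*(-5) - 28 = -30375 - 28 = -30403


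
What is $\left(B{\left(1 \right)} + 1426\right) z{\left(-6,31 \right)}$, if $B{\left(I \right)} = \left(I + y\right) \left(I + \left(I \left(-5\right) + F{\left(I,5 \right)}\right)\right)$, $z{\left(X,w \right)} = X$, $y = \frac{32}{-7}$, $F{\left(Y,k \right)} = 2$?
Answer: $- \frac{60192}{7} \approx -8598.9$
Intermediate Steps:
$y = - \frac{32}{7}$ ($y = 32 \left(- \frac{1}{7}\right) = - \frac{32}{7} \approx -4.5714$)
$B{\left(I \right)} = \left(2 - 4 I\right) \left(- \frac{32}{7} + I\right)$ ($B{\left(I \right)} = \left(I - \frac{32}{7}\right) \left(I + \left(I \left(-5\right) + 2\right)\right) = \left(- \frac{32}{7} + I\right) \left(I - \left(-2 + 5 I\right)\right) = \left(- \frac{32}{7} + I\right) \left(2 - 4 I\right) = \left(2 - 4 I\right) \left(- \frac{32}{7} + I\right)$)
$\left(B{\left(1 \right)} + 1426\right) z{\left(-6,31 \right)} = \left(\left(- \frac{64}{7} - 4 \cdot 1^{2} + \frac{142}{7} \cdot 1\right) + 1426\right) \left(-6\right) = \left(\left(- \frac{64}{7} - 4 + \frac{142}{7}\right) + 1426\right) \left(-6\right) = \left(\frac{50}{7} + 1426\right) \left(-6\right) = \frac{10032}{7} \left(-6\right) = - \frac{60192}{7}$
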